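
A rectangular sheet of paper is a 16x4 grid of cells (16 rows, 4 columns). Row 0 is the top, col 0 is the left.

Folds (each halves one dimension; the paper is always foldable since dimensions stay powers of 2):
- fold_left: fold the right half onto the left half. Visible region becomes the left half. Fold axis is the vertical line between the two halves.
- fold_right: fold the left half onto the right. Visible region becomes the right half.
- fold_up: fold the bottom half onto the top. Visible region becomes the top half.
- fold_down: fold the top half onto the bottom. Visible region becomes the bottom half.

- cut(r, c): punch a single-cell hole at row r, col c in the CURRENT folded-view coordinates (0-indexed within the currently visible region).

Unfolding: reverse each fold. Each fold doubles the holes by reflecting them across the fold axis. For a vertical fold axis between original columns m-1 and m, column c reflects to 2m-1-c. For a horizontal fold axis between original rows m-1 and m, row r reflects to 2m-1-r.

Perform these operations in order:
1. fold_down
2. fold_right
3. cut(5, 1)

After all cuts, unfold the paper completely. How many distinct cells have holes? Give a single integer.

Answer: 4

Derivation:
Op 1 fold_down: fold axis h@8; visible region now rows[8,16) x cols[0,4) = 8x4
Op 2 fold_right: fold axis v@2; visible region now rows[8,16) x cols[2,4) = 8x2
Op 3 cut(5, 1): punch at orig (13,3); cuts so far [(13, 3)]; region rows[8,16) x cols[2,4) = 8x2
Unfold 1 (reflect across v@2): 2 holes -> [(13, 0), (13, 3)]
Unfold 2 (reflect across h@8): 4 holes -> [(2, 0), (2, 3), (13, 0), (13, 3)]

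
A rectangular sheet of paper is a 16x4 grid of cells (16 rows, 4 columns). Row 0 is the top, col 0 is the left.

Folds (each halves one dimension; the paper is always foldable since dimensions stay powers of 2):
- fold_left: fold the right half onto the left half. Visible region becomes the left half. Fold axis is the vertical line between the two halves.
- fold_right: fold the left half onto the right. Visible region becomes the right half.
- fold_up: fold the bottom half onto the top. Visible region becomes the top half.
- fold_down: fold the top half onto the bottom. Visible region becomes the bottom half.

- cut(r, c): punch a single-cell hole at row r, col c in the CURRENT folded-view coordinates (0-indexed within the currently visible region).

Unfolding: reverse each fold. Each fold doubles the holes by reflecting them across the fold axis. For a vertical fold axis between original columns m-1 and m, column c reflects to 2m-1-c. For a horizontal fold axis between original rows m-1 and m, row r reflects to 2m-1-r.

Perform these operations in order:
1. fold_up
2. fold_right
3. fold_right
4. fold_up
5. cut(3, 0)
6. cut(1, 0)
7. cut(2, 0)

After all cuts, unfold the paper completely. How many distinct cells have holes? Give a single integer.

Answer: 48

Derivation:
Op 1 fold_up: fold axis h@8; visible region now rows[0,8) x cols[0,4) = 8x4
Op 2 fold_right: fold axis v@2; visible region now rows[0,8) x cols[2,4) = 8x2
Op 3 fold_right: fold axis v@3; visible region now rows[0,8) x cols[3,4) = 8x1
Op 4 fold_up: fold axis h@4; visible region now rows[0,4) x cols[3,4) = 4x1
Op 5 cut(3, 0): punch at orig (3,3); cuts so far [(3, 3)]; region rows[0,4) x cols[3,4) = 4x1
Op 6 cut(1, 0): punch at orig (1,3); cuts so far [(1, 3), (3, 3)]; region rows[0,4) x cols[3,4) = 4x1
Op 7 cut(2, 0): punch at orig (2,3); cuts so far [(1, 3), (2, 3), (3, 3)]; region rows[0,4) x cols[3,4) = 4x1
Unfold 1 (reflect across h@4): 6 holes -> [(1, 3), (2, 3), (3, 3), (4, 3), (5, 3), (6, 3)]
Unfold 2 (reflect across v@3): 12 holes -> [(1, 2), (1, 3), (2, 2), (2, 3), (3, 2), (3, 3), (4, 2), (4, 3), (5, 2), (5, 3), (6, 2), (6, 3)]
Unfold 3 (reflect across v@2): 24 holes -> [(1, 0), (1, 1), (1, 2), (1, 3), (2, 0), (2, 1), (2, 2), (2, 3), (3, 0), (3, 1), (3, 2), (3, 3), (4, 0), (4, 1), (4, 2), (4, 3), (5, 0), (5, 1), (5, 2), (5, 3), (6, 0), (6, 1), (6, 2), (6, 3)]
Unfold 4 (reflect across h@8): 48 holes -> [(1, 0), (1, 1), (1, 2), (1, 3), (2, 0), (2, 1), (2, 2), (2, 3), (3, 0), (3, 1), (3, 2), (3, 3), (4, 0), (4, 1), (4, 2), (4, 3), (5, 0), (5, 1), (5, 2), (5, 3), (6, 0), (6, 1), (6, 2), (6, 3), (9, 0), (9, 1), (9, 2), (9, 3), (10, 0), (10, 1), (10, 2), (10, 3), (11, 0), (11, 1), (11, 2), (11, 3), (12, 0), (12, 1), (12, 2), (12, 3), (13, 0), (13, 1), (13, 2), (13, 3), (14, 0), (14, 1), (14, 2), (14, 3)]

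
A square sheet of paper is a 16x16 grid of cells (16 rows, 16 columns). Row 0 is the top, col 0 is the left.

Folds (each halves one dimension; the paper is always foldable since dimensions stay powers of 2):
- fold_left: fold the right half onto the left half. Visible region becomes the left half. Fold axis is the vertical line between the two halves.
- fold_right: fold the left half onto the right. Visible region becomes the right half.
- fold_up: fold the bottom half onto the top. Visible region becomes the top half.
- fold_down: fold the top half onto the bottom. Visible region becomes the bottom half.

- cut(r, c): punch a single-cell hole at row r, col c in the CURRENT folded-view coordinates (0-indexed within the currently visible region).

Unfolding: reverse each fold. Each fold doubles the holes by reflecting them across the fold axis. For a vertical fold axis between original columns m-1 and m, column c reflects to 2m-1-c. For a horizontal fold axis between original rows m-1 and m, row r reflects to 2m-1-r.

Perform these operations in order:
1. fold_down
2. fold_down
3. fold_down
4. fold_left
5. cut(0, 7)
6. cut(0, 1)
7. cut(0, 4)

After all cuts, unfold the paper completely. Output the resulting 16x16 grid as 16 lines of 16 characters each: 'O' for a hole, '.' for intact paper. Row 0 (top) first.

Op 1 fold_down: fold axis h@8; visible region now rows[8,16) x cols[0,16) = 8x16
Op 2 fold_down: fold axis h@12; visible region now rows[12,16) x cols[0,16) = 4x16
Op 3 fold_down: fold axis h@14; visible region now rows[14,16) x cols[0,16) = 2x16
Op 4 fold_left: fold axis v@8; visible region now rows[14,16) x cols[0,8) = 2x8
Op 5 cut(0, 7): punch at orig (14,7); cuts so far [(14, 7)]; region rows[14,16) x cols[0,8) = 2x8
Op 6 cut(0, 1): punch at orig (14,1); cuts so far [(14, 1), (14, 7)]; region rows[14,16) x cols[0,8) = 2x8
Op 7 cut(0, 4): punch at orig (14,4); cuts so far [(14, 1), (14, 4), (14, 7)]; region rows[14,16) x cols[0,8) = 2x8
Unfold 1 (reflect across v@8): 6 holes -> [(14, 1), (14, 4), (14, 7), (14, 8), (14, 11), (14, 14)]
Unfold 2 (reflect across h@14): 12 holes -> [(13, 1), (13, 4), (13, 7), (13, 8), (13, 11), (13, 14), (14, 1), (14, 4), (14, 7), (14, 8), (14, 11), (14, 14)]
Unfold 3 (reflect across h@12): 24 holes -> [(9, 1), (9, 4), (9, 7), (9, 8), (9, 11), (9, 14), (10, 1), (10, 4), (10, 7), (10, 8), (10, 11), (10, 14), (13, 1), (13, 4), (13, 7), (13, 8), (13, 11), (13, 14), (14, 1), (14, 4), (14, 7), (14, 8), (14, 11), (14, 14)]
Unfold 4 (reflect across h@8): 48 holes -> [(1, 1), (1, 4), (1, 7), (1, 8), (1, 11), (1, 14), (2, 1), (2, 4), (2, 7), (2, 8), (2, 11), (2, 14), (5, 1), (5, 4), (5, 7), (5, 8), (5, 11), (5, 14), (6, 1), (6, 4), (6, 7), (6, 8), (6, 11), (6, 14), (9, 1), (9, 4), (9, 7), (9, 8), (9, 11), (9, 14), (10, 1), (10, 4), (10, 7), (10, 8), (10, 11), (10, 14), (13, 1), (13, 4), (13, 7), (13, 8), (13, 11), (13, 14), (14, 1), (14, 4), (14, 7), (14, 8), (14, 11), (14, 14)]

Answer: ................
.O..O..OO..O..O.
.O..O..OO..O..O.
................
................
.O..O..OO..O..O.
.O..O..OO..O..O.
................
................
.O..O..OO..O..O.
.O..O..OO..O..O.
................
................
.O..O..OO..O..O.
.O..O..OO..O..O.
................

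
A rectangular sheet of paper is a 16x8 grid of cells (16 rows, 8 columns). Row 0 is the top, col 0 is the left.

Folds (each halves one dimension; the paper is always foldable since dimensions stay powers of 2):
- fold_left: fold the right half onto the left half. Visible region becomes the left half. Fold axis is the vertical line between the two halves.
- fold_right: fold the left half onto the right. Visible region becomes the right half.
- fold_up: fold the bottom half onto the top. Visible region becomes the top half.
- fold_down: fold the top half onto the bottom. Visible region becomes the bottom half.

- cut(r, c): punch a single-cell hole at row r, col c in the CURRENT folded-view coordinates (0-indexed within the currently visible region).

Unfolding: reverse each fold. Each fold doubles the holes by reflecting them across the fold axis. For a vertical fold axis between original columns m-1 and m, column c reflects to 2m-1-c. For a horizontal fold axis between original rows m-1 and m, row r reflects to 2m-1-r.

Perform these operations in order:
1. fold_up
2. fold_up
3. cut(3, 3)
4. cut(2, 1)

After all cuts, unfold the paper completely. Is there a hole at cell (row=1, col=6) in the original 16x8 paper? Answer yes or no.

Op 1 fold_up: fold axis h@8; visible region now rows[0,8) x cols[0,8) = 8x8
Op 2 fold_up: fold axis h@4; visible region now rows[0,4) x cols[0,8) = 4x8
Op 3 cut(3, 3): punch at orig (3,3); cuts so far [(3, 3)]; region rows[0,4) x cols[0,8) = 4x8
Op 4 cut(2, 1): punch at orig (2,1); cuts so far [(2, 1), (3, 3)]; region rows[0,4) x cols[0,8) = 4x8
Unfold 1 (reflect across h@4): 4 holes -> [(2, 1), (3, 3), (4, 3), (5, 1)]
Unfold 2 (reflect across h@8): 8 holes -> [(2, 1), (3, 3), (4, 3), (5, 1), (10, 1), (11, 3), (12, 3), (13, 1)]
Holes: [(2, 1), (3, 3), (4, 3), (5, 1), (10, 1), (11, 3), (12, 3), (13, 1)]

Answer: no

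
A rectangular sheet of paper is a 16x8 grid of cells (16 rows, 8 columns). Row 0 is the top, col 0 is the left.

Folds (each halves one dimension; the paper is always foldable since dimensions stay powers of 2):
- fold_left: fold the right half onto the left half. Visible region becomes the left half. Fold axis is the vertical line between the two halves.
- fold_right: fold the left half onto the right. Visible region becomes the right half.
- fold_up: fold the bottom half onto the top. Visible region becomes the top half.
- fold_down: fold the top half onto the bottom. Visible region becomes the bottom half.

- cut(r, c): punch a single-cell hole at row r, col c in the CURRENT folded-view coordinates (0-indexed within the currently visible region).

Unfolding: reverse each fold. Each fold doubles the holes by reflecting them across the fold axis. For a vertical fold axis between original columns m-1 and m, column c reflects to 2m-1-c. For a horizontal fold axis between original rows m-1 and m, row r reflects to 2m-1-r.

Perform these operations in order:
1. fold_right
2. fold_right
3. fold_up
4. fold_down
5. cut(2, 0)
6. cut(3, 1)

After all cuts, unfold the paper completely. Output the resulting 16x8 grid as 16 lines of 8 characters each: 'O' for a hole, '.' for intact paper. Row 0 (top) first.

Answer: O..OO..O
.OO..OO.
........
........
........
........
.OO..OO.
O..OO..O
O..OO..O
.OO..OO.
........
........
........
........
.OO..OO.
O..OO..O

Derivation:
Op 1 fold_right: fold axis v@4; visible region now rows[0,16) x cols[4,8) = 16x4
Op 2 fold_right: fold axis v@6; visible region now rows[0,16) x cols[6,8) = 16x2
Op 3 fold_up: fold axis h@8; visible region now rows[0,8) x cols[6,8) = 8x2
Op 4 fold_down: fold axis h@4; visible region now rows[4,8) x cols[6,8) = 4x2
Op 5 cut(2, 0): punch at orig (6,6); cuts so far [(6, 6)]; region rows[4,8) x cols[6,8) = 4x2
Op 6 cut(3, 1): punch at orig (7,7); cuts so far [(6, 6), (7, 7)]; region rows[4,8) x cols[6,8) = 4x2
Unfold 1 (reflect across h@4): 4 holes -> [(0, 7), (1, 6), (6, 6), (7, 7)]
Unfold 2 (reflect across h@8): 8 holes -> [(0, 7), (1, 6), (6, 6), (7, 7), (8, 7), (9, 6), (14, 6), (15, 7)]
Unfold 3 (reflect across v@6): 16 holes -> [(0, 4), (0, 7), (1, 5), (1, 6), (6, 5), (6, 6), (7, 4), (7, 7), (8, 4), (8, 7), (9, 5), (9, 6), (14, 5), (14, 6), (15, 4), (15, 7)]
Unfold 4 (reflect across v@4): 32 holes -> [(0, 0), (0, 3), (0, 4), (0, 7), (1, 1), (1, 2), (1, 5), (1, 6), (6, 1), (6, 2), (6, 5), (6, 6), (7, 0), (7, 3), (7, 4), (7, 7), (8, 0), (8, 3), (8, 4), (8, 7), (9, 1), (9, 2), (9, 5), (9, 6), (14, 1), (14, 2), (14, 5), (14, 6), (15, 0), (15, 3), (15, 4), (15, 7)]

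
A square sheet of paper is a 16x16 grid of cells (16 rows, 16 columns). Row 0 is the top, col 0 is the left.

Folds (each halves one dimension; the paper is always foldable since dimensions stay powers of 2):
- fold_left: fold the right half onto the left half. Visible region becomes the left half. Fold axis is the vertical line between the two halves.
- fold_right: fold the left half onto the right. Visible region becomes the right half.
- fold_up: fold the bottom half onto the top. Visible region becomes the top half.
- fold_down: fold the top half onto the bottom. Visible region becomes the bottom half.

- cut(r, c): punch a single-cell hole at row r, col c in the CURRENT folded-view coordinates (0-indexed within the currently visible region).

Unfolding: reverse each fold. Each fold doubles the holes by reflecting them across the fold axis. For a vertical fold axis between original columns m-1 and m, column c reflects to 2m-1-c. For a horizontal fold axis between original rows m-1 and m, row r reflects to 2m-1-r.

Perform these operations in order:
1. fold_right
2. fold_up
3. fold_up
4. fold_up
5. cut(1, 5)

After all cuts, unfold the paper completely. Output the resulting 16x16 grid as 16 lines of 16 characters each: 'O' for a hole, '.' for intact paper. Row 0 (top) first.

Answer: ................
..O..........O..
..O..........O..
................
................
..O..........O..
..O..........O..
................
................
..O..........O..
..O..........O..
................
................
..O..........O..
..O..........O..
................

Derivation:
Op 1 fold_right: fold axis v@8; visible region now rows[0,16) x cols[8,16) = 16x8
Op 2 fold_up: fold axis h@8; visible region now rows[0,8) x cols[8,16) = 8x8
Op 3 fold_up: fold axis h@4; visible region now rows[0,4) x cols[8,16) = 4x8
Op 4 fold_up: fold axis h@2; visible region now rows[0,2) x cols[8,16) = 2x8
Op 5 cut(1, 5): punch at orig (1,13); cuts so far [(1, 13)]; region rows[0,2) x cols[8,16) = 2x8
Unfold 1 (reflect across h@2): 2 holes -> [(1, 13), (2, 13)]
Unfold 2 (reflect across h@4): 4 holes -> [(1, 13), (2, 13), (5, 13), (6, 13)]
Unfold 3 (reflect across h@8): 8 holes -> [(1, 13), (2, 13), (5, 13), (6, 13), (9, 13), (10, 13), (13, 13), (14, 13)]
Unfold 4 (reflect across v@8): 16 holes -> [(1, 2), (1, 13), (2, 2), (2, 13), (5, 2), (5, 13), (6, 2), (6, 13), (9, 2), (9, 13), (10, 2), (10, 13), (13, 2), (13, 13), (14, 2), (14, 13)]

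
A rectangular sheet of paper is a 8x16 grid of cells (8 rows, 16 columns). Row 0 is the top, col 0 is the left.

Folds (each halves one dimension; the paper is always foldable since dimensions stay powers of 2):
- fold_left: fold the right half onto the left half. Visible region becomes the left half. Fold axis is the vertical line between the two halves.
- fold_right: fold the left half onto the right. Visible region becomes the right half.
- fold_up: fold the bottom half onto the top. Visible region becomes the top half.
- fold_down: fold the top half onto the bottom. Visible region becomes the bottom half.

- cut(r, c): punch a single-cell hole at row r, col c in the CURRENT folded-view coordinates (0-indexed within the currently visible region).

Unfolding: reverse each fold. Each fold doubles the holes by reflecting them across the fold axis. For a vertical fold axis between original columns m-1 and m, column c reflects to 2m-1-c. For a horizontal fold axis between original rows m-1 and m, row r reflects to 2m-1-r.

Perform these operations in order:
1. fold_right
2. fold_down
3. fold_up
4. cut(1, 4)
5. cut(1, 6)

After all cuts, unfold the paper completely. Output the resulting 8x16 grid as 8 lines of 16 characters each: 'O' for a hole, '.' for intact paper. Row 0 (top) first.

Answer: ................
.O.O........O.O.
.O.O........O.O.
................
................
.O.O........O.O.
.O.O........O.O.
................

Derivation:
Op 1 fold_right: fold axis v@8; visible region now rows[0,8) x cols[8,16) = 8x8
Op 2 fold_down: fold axis h@4; visible region now rows[4,8) x cols[8,16) = 4x8
Op 3 fold_up: fold axis h@6; visible region now rows[4,6) x cols[8,16) = 2x8
Op 4 cut(1, 4): punch at orig (5,12); cuts so far [(5, 12)]; region rows[4,6) x cols[8,16) = 2x8
Op 5 cut(1, 6): punch at orig (5,14); cuts so far [(5, 12), (5, 14)]; region rows[4,6) x cols[8,16) = 2x8
Unfold 1 (reflect across h@6): 4 holes -> [(5, 12), (5, 14), (6, 12), (6, 14)]
Unfold 2 (reflect across h@4): 8 holes -> [(1, 12), (1, 14), (2, 12), (2, 14), (5, 12), (5, 14), (6, 12), (6, 14)]
Unfold 3 (reflect across v@8): 16 holes -> [(1, 1), (1, 3), (1, 12), (1, 14), (2, 1), (2, 3), (2, 12), (2, 14), (5, 1), (5, 3), (5, 12), (5, 14), (6, 1), (6, 3), (6, 12), (6, 14)]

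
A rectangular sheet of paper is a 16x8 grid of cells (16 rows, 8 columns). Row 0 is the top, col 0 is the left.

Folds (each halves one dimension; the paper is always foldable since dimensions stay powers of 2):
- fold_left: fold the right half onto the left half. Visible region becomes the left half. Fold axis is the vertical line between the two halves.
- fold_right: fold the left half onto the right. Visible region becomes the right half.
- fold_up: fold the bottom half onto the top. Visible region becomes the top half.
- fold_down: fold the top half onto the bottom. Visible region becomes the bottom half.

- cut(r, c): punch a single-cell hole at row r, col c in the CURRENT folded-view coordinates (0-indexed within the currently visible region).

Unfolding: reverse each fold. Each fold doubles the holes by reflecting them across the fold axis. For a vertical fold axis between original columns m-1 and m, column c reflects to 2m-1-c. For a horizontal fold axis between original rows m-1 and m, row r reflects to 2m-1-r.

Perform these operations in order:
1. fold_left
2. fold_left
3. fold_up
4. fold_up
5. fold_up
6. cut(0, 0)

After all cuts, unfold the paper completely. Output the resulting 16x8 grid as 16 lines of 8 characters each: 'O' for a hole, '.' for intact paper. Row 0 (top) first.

Op 1 fold_left: fold axis v@4; visible region now rows[0,16) x cols[0,4) = 16x4
Op 2 fold_left: fold axis v@2; visible region now rows[0,16) x cols[0,2) = 16x2
Op 3 fold_up: fold axis h@8; visible region now rows[0,8) x cols[0,2) = 8x2
Op 4 fold_up: fold axis h@4; visible region now rows[0,4) x cols[0,2) = 4x2
Op 5 fold_up: fold axis h@2; visible region now rows[0,2) x cols[0,2) = 2x2
Op 6 cut(0, 0): punch at orig (0,0); cuts so far [(0, 0)]; region rows[0,2) x cols[0,2) = 2x2
Unfold 1 (reflect across h@2): 2 holes -> [(0, 0), (3, 0)]
Unfold 2 (reflect across h@4): 4 holes -> [(0, 0), (3, 0), (4, 0), (7, 0)]
Unfold 3 (reflect across h@8): 8 holes -> [(0, 0), (3, 0), (4, 0), (7, 0), (8, 0), (11, 0), (12, 0), (15, 0)]
Unfold 4 (reflect across v@2): 16 holes -> [(0, 0), (0, 3), (3, 0), (3, 3), (4, 0), (4, 3), (7, 0), (7, 3), (8, 0), (8, 3), (11, 0), (11, 3), (12, 0), (12, 3), (15, 0), (15, 3)]
Unfold 5 (reflect across v@4): 32 holes -> [(0, 0), (0, 3), (0, 4), (0, 7), (3, 0), (3, 3), (3, 4), (3, 7), (4, 0), (4, 3), (4, 4), (4, 7), (7, 0), (7, 3), (7, 4), (7, 7), (8, 0), (8, 3), (8, 4), (8, 7), (11, 0), (11, 3), (11, 4), (11, 7), (12, 0), (12, 3), (12, 4), (12, 7), (15, 0), (15, 3), (15, 4), (15, 7)]

Answer: O..OO..O
........
........
O..OO..O
O..OO..O
........
........
O..OO..O
O..OO..O
........
........
O..OO..O
O..OO..O
........
........
O..OO..O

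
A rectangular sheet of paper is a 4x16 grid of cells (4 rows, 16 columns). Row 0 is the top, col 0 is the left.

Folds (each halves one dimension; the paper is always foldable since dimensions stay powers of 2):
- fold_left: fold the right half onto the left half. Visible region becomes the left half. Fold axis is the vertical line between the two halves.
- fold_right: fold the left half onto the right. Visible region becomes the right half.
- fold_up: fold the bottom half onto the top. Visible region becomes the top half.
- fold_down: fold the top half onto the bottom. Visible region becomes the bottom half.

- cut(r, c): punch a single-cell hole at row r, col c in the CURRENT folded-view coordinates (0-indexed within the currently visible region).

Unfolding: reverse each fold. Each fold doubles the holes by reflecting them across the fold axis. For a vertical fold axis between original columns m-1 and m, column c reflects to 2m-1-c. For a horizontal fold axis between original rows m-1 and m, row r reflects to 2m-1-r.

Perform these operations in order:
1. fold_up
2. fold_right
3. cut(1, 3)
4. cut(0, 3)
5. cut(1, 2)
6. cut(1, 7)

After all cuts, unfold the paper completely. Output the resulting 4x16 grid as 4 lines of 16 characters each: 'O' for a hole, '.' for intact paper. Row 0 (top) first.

Op 1 fold_up: fold axis h@2; visible region now rows[0,2) x cols[0,16) = 2x16
Op 2 fold_right: fold axis v@8; visible region now rows[0,2) x cols[8,16) = 2x8
Op 3 cut(1, 3): punch at orig (1,11); cuts so far [(1, 11)]; region rows[0,2) x cols[8,16) = 2x8
Op 4 cut(0, 3): punch at orig (0,11); cuts so far [(0, 11), (1, 11)]; region rows[0,2) x cols[8,16) = 2x8
Op 5 cut(1, 2): punch at orig (1,10); cuts so far [(0, 11), (1, 10), (1, 11)]; region rows[0,2) x cols[8,16) = 2x8
Op 6 cut(1, 7): punch at orig (1,15); cuts so far [(0, 11), (1, 10), (1, 11), (1, 15)]; region rows[0,2) x cols[8,16) = 2x8
Unfold 1 (reflect across v@8): 8 holes -> [(0, 4), (0, 11), (1, 0), (1, 4), (1, 5), (1, 10), (1, 11), (1, 15)]
Unfold 2 (reflect across h@2): 16 holes -> [(0, 4), (0, 11), (1, 0), (1, 4), (1, 5), (1, 10), (1, 11), (1, 15), (2, 0), (2, 4), (2, 5), (2, 10), (2, 11), (2, 15), (3, 4), (3, 11)]

Answer: ....O......O....
O...OO....OO...O
O...OO....OO...O
....O......O....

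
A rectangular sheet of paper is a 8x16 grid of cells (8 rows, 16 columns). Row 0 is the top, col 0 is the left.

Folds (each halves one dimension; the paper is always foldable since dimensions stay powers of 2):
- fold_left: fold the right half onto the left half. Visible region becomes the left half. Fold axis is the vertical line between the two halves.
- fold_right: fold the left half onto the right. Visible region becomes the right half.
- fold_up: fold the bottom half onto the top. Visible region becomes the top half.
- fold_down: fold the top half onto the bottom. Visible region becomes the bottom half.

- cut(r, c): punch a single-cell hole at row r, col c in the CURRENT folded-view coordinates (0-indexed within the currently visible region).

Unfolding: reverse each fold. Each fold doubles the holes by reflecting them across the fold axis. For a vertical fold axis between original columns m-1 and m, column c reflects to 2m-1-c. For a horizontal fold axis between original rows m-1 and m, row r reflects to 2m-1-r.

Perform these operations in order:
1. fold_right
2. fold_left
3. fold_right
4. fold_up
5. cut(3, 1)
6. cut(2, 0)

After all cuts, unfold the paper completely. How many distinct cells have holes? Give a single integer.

Op 1 fold_right: fold axis v@8; visible region now rows[0,8) x cols[8,16) = 8x8
Op 2 fold_left: fold axis v@12; visible region now rows[0,8) x cols[8,12) = 8x4
Op 3 fold_right: fold axis v@10; visible region now rows[0,8) x cols[10,12) = 8x2
Op 4 fold_up: fold axis h@4; visible region now rows[0,4) x cols[10,12) = 4x2
Op 5 cut(3, 1): punch at orig (3,11); cuts so far [(3, 11)]; region rows[0,4) x cols[10,12) = 4x2
Op 6 cut(2, 0): punch at orig (2,10); cuts so far [(2, 10), (3, 11)]; region rows[0,4) x cols[10,12) = 4x2
Unfold 1 (reflect across h@4): 4 holes -> [(2, 10), (3, 11), (4, 11), (5, 10)]
Unfold 2 (reflect across v@10): 8 holes -> [(2, 9), (2, 10), (3, 8), (3, 11), (4, 8), (4, 11), (5, 9), (5, 10)]
Unfold 3 (reflect across v@12): 16 holes -> [(2, 9), (2, 10), (2, 13), (2, 14), (3, 8), (3, 11), (3, 12), (3, 15), (4, 8), (4, 11), (4, 12), (4, 15), (5, 9), (5, 10), (5, 13), (5, 14)]
Unfold 4 (reflect across v@8): 32 holes -> [(2, 1), (2, 2), (2, 5), (2, 6), (2, 9), (2, 10), (2, 13), (2, 14), (3, 0), (3, 3), (3, 4), (3, 7), (3, 8), (3, 11), (3, 12), (3, 15), (4, 0), (4, 3), (4, 4), (4, 7), (4, 8), (4, 11), (4, 12), (4, 15), (5, 1), (5, 2), (5, 5), (5, 6), (5, 9), (5, 10), (5, 13), (5, 14)]

Answer: 32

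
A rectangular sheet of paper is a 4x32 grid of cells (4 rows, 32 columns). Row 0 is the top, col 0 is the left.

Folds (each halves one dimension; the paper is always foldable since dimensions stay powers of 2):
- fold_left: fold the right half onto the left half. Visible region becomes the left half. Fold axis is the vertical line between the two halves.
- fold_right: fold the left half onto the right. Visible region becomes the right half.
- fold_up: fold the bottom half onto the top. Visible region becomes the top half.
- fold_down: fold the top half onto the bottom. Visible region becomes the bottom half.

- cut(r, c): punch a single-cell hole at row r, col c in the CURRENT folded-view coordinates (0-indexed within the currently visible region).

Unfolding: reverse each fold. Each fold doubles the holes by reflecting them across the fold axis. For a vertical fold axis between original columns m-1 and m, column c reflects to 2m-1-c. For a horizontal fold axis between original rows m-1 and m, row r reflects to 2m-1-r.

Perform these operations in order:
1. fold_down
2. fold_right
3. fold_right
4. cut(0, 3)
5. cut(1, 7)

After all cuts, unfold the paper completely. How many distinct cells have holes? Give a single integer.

Answer: 16

Derivation:
Op 1 fold_down: fold axis h@2; visible region now rows[2,4) x cols[0,32) = 2x32
Op 2 fold_right: fold axis v@16; visible region now rows[2,4) x cols[16,32) = 2x16
Op 3 fold_right: fold axis v@24; visible region now rows[2,4) x cols[24,32) = 2x8
Op 4 cut(0, 3): punch at orig (2,27); cuts so far [(2, 27)]; region rows[2,4) x cols[24,32) = 2x8
Op 5 cut(1, 7): punch at orig (3,31); cuts so far [(2, 27), (3, 31)]; region rows[2,4) x cols[24,32) = 2x8
Unfold 1 (reflect across v@24): 4 holes -> [(2, 20), (2, 27), (3, 16), (3, 31)]
Unfold 2 (reflect across v@16): 8 holes -> [(2, 4), (2, 11), (2, 20), (2, 27), (3, 0), (3, 15), (3, 16), (3, 31)]
Unfold 3 (reflect across h@2): 16 holes -> [(0, 0), (0, 15), (0, 16), (0, 31), (1, 4), (1, 11), (1, 20), (1, 27), (2, 4), (2, 11), (2, 20), (2, 27), (3, 0), (3, 15), (3, 16), (3, 31)]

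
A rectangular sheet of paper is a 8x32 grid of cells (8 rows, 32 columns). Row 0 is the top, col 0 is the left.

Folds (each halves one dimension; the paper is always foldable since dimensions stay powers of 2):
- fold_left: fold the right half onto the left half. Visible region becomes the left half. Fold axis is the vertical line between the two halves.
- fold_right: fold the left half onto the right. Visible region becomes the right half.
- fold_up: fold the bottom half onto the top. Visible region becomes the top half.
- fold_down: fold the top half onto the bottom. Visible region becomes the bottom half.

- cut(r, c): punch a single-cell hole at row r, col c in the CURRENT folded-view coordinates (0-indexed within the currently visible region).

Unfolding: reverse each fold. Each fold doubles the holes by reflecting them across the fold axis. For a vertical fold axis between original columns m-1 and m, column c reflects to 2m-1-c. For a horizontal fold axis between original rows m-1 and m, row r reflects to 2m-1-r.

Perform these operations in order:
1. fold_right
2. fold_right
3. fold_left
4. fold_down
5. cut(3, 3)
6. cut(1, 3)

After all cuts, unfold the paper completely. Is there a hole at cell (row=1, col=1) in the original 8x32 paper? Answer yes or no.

Op 1 fold_right: fold axis v@16; visible region now rows[0,8) x cols[16,32) = 8x16
Op 2 fold_right: fold axis v@24; visible region now rows[0,8) x cols[24,32) = 8x8
Op 3 fold_left: fold axis v@28; visible region now rows[0,8) x cols[24,28) = 8x4
Op 4 fold_down: fold axis h@4; visible region now rows[4,8) x cols[24,28) = 4x4
Op 5 cut(3, 3): punch at orig (7,27); cuts so far [(7, 27)]; region rows[4,8) x cols[24,28) = 4x4
Op 6 cut(1, 3): punch at orig (5,27); cuts so far [(5, 27), (7, 27)]; region rows[4,8) x cols[24,28) = 4x4
Unfold 1 (reflect across h@4): 4 holes -> [(0, 27), (2, 27), (5, 27), (7, 27)]
Unfold 2 (reflect across v@28): 8 holes -> [(0, 27), (0, 28), (2, 27), (2, 28), (5, 27), (5, 28), (7, 27), (7, 28)]
Unfold 3 (reflect across v@24): 16 holes -> [(0, 19), (0, 20), (0, 27), (0, 28), (2, 19), (2, 20), (2, 27), (2, 28), (5, 19), (5, 20), (5, 27), (5, 28), (7, 19), (7, 20), (7, 27), (7, 28)]
Unfold 4 (reflect across v@16): 32 holes -> [(0, 3), (0, 4), (0, 11), (0, 12), (0, 19), (0, 20), (0, 27), (0, 28), (2, 3), (2, 4), (2, 11), (2, 12), (2, 19), (2, 20), (2, 27), (2, 28), (5, 3), (5, 4), (5, 11), (5, 12), (5, 19), (5, 20), (5, 27), (5, 28), (7, 3), (7, 4), (7, 11), (7, 12), (7, 19), (7, 20), (7, 27), (7, 28)]
Holes: [(0, 3), (0, 4), (0, 11), (0, 12), (0, 19), (0, 20), (0, 27), (0, 28), (2, 3), (2, 4), (2, 11), (2, 12), (2, 19), (2, 20), (2, 27), (2, 28), (5, 3), (5, 4), (5, 11), (5, 12), (5, 19), (5, 20), (5, 27), (5, 28), (7, 3), (7, 4), (7, 11), (7, 12), (7, 19), (7, 20), (7, 27), (7, 28)]

Answer: no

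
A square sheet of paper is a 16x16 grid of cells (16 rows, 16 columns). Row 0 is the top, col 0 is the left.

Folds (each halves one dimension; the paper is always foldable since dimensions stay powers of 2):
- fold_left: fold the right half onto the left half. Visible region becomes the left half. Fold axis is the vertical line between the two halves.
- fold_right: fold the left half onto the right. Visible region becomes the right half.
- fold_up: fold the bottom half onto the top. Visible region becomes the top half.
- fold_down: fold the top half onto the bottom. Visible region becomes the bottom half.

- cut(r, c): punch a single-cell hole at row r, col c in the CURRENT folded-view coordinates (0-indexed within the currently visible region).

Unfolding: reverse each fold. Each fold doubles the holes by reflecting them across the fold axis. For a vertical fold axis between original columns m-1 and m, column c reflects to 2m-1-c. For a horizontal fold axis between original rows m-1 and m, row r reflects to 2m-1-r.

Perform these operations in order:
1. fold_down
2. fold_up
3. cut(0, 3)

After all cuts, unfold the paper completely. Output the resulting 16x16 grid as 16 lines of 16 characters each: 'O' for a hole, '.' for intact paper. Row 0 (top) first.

Op 1 fold_down: fold axis h@8; visible region now rows[8,16) x cols[0,16) = 8x16
Op 2 fold_up: fold axis h@12; visible region now rows[8,12) x cols[0,16) = 4x16
Op 3 cut(0, 3): punch at orig (8,3); cuts so far [(8, 3)]; region rows[8,12) x cols[0,16) = 4x16
Unfold 1 (reflect across h@12): 2 holes -> [(8, 3), (15, 3)]
Unfold 2 (reflect across h@8): 4 holes -> [(0, 3), (7, 3), (8, 3), (15, 3)]

Answer: ...O............
................
................
................
................
................
................
...O............
...O............
................
................
................
................
................
................
...O............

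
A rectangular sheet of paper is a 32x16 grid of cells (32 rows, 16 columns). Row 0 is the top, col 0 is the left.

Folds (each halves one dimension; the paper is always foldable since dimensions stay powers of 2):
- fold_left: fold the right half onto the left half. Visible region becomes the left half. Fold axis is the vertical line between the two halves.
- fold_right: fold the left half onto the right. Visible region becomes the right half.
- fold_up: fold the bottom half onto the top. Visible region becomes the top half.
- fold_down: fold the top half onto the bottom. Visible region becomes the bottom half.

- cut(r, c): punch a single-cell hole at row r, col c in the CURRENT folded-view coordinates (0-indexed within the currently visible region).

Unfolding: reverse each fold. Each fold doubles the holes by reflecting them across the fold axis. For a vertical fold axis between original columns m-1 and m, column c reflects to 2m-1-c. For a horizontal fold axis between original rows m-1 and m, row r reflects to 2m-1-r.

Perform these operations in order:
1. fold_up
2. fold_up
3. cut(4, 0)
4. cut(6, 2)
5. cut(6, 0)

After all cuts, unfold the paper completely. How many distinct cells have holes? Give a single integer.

Op 1 fold_up: fold axis h@16; visible region now rows[0,16) x cols[0,16) = 16x16
Op 2 fold_up: fold axis h@8; visible region now rows[0,8) x cols[0,16) = 8x16
Op 3 cut(4, 0): punch at orig (4,0); cuts so far [(4, 0)]; region rows[0,8) x cols[0,16) = 8x16
Op 4 cut(6, 2): punch at orig (6,2); cuts so far [(4, 0), (6, 2)]; region rows[0,8) x cols[0,16) = 8x16
Op 5 cut(6, 0): punch at orig (6,0); cuts so far [(4, 0), (6, 0), (6, 2)]; region rows[0,8) x cols[0,16) = 8x16
Unfold 1 (reflect across h@8): 6 holes -> [(4, 0), (6, 0), (6, 2), (9, 0), (9, 2), (11, 0)]
Unfold 2 (reflect across h@16): 12 holes -> [(4, 0), (6, 0), (6, 2), (9, 0), (9, 2), (11, 0), (20, 0), (22, 0), (22, 2), (25, 0), (25, 2), (27, 0)]

Answer: 12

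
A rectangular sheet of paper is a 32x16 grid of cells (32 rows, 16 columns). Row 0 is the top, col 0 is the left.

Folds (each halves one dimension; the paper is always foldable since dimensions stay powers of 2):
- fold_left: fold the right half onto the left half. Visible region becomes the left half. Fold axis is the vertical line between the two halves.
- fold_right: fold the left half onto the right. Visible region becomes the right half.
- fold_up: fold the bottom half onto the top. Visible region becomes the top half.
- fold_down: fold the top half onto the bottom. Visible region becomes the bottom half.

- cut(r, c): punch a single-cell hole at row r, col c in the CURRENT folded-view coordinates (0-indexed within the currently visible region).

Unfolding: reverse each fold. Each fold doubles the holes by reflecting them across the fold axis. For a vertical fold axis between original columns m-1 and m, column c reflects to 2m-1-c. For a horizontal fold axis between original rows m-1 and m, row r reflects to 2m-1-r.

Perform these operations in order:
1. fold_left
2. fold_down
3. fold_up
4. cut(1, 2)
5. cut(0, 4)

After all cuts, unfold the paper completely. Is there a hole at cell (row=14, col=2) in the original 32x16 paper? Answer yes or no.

Op 1 fold_left: fold axis v@8; visible region now rows[0,32) x cols[0,8) = 32x8
Op 2 fold_down: fold axis h@16; visible region now rows[16,32) x cols[0,8) = 16x8
Op 3 fold_up: fold axis h@24; visible region now rows[16,24) x cols[0,8) = 8x8
Op 4 cut(1, 2): punch at orig (17,2); cuts so far [(17, 2)]; region rows[16,24) x cols[0,8) = 8x8
Op 5 cut(0, 4): punch at orig (16,4); cuts so far [(16, 4), (17, 2)]; region rows[16,24) x cols[0,8) = 8x8
Unfold 1 (reflect across h@24): 4 holes -> [(16, 4), (17, 2), (30, 2), (31, 4)]
Unfold 2 (reflect across h@16): 8 holes -> [(0, 4), (1, 2), (14, 2), (15, 4), (16, 4), (17, 2), (30, 2), (31, 4)]
Unfold 3 (reflect across v@8): 16 holes -> [(0, 4), (0, 11), (1, 2), (1, 13), (14, 2), (14, 13), (15, 4), (15, 11), (16, 4), (16, 11), (17, 2), (17, 13), (30, 2), (30, 13), (31, 4), (31, 11)]
Holes: [(0, 4), (0, 11), (1, 2), (1, 13), (14, 2), (14, 13), (15, 4), (15, 11), (16, 4), (16, 11), (17, 2), (17, 13), (30, 2), (30, 13), (31, 4), (31, 11)]

Answer: yes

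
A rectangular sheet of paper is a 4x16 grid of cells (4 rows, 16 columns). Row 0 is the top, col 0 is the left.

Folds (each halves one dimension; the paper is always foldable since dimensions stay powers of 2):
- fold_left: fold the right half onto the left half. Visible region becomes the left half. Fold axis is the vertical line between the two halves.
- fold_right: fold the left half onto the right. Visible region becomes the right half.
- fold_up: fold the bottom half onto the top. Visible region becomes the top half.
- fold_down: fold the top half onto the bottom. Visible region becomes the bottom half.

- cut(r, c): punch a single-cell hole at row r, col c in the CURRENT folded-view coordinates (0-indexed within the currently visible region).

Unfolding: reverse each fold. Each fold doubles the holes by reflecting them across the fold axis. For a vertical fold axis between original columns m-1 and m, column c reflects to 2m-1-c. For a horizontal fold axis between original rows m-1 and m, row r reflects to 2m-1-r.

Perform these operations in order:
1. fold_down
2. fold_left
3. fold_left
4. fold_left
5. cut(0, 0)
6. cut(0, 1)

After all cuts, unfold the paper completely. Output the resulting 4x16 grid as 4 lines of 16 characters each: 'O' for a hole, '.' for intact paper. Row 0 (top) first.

Op 1 fold_down: fold axis h@2; visible region now rows[2,4) x cols[0,16) = 2x16
Op 2 fold_left: fold axis v@8; visible region now rows[2,4) x cols[0,8) = 2x8
Op 3 fold_left: fold axis v@4; visible region now rows[2,4) x cols[0,4) = 2x4
Op 4 fold_left: fold axis v@2; visible region now rows[2,4) x cols[0,2) = 2x2
Op 5 cut(0, 0): punch at orig (2,0); cuts so far [(2, 0)]; region rows[2,4) x cols[0,2) = 2x2
Op 6 cut(0, 1): punch at orig (2,1); cuts so far [(2, 0), (2, 1)]; region rows[2,4) x cols[0,2) = 2x2
Unfold 1 (reflect across v@2): 4 holes -> [(2, 0), (2, 1), (2, 2), (2, 3)]
Unfold 2 (reflect across v@4): 8 holes -> [(2, 0), (2, 1), (2, 2), (2, 3), (2, 4), (2, 5), (2, 6), (2, 7)]
Unfold 3 (reflect across v@8): 16 holes -> [(2, 0), (2, 1), (2, 2), (2, 3), (2, 4), (2, 5), (2, 6), (2, 7), (2, 8), (2, 9), (2, 10), (2, 11), (2, 12), (2, 13), (2, 14), (2, 15)]
Unfold 4 (reflect across h@2): 32 holes -> [(1, 0), (1, 1), (1, 2), (1, 3), (1, 4), (1, 5), (1, 6), (1, 7), (1, 8), (1, 9), (1, 10), (1, 11), (1, 12), (1, 13), (1, 14), (1, 15), (2, 0), (2, 1), (2, 2), (2, 3), (2, 4), (2, 5), (2, 6), (2, 7), (2, 8), (2, 9), (2, 10), (2, 11), (2, 12), (2, 13), (2, 14), (2, 15)]

Answer: ................
OOOOOOOOOOOOOOOO
OOOOOOOOOOOOOOOO
................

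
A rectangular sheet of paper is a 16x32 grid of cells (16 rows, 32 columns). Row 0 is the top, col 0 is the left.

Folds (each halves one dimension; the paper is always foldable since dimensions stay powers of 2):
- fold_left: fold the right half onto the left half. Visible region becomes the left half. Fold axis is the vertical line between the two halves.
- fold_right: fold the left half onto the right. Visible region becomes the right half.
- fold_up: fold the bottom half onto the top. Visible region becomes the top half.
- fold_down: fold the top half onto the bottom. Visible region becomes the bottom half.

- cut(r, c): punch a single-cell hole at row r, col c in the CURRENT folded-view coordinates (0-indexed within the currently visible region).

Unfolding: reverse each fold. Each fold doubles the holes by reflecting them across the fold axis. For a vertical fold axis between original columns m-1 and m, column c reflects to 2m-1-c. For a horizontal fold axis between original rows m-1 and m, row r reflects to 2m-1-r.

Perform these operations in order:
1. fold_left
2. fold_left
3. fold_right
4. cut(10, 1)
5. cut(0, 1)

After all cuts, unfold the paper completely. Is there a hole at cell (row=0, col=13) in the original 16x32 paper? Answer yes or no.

Answer: yes

Derivation:
Op 1 fold_left: fold axis v@16; visible region now rows[0,16) x cols[0,16) = 16x16
Op 2 fold_left: fold axis v@8; visible region now rows[0,16) x cols[0,8) = 16x8
Op 3 fold_right: fold axis v@4; visible region now rows[0,16) x cols[4,8) = 16x4
Op 4 cut(10, 1): punch at orig (10,5); cuts so far [(10, 5)]; region rows[0,16) x cols[4,8) = 16x4
Op 5 cut(0, 1): punch at orig (0,5); cuts so far [(0, 5), (10, 5)]; region rows[0,16) x cols[4,8) = 16x4
Unfold 1 (reflect across v@4): 4 holes -> [(0, 2), (0, 5), (10, 2), (10, 5)]
Unfold 2 (reflect across v@8): 8 holes -> [(0, 2), (0, 5), (0, 10), (0, 13), (10, 2), (10, 5), (10, 10), (10, 13)]
Unfold 3 (reflect across v@16): 16 holes -> [(0, 2), (0, 5), (0, 10), (0, 13), (0, 18), (0, 21), (0, 26), (0, 29), (10, 2), (10, 5), (10, 10), (10, 13), (10, 18), (10, 21), (10, 26), (10, 29)]
Holes: [(0, 2), (0, 5), (0, 10), (0, 13), (0, 18), (0, 21), (0, 26), (0, 29), (10, 2), (10, 5), (10, 10), (10, 13), (10, 18), (10, 21), (10, 26), (10, 29)]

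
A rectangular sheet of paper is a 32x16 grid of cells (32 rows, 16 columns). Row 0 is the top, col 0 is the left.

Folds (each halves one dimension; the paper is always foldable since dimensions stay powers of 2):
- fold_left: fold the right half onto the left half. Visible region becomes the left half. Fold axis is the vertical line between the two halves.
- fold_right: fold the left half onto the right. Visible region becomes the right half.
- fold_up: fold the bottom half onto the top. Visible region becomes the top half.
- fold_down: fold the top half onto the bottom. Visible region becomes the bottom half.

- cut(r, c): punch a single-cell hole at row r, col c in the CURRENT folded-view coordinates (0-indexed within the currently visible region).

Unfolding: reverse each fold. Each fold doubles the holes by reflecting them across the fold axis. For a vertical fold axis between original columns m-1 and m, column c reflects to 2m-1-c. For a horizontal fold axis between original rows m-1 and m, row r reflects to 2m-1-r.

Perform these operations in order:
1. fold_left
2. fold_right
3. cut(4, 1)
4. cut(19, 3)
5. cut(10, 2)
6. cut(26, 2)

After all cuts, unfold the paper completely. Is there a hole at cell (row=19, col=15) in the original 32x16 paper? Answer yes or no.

Answer: yes

Derivation:
Op 1 fold_left: fold axis v@8; visible region now rows[0,32) x cols[0,8) = 32x8
Op 2 fold_right: fold axis v@4; visible region now rows[0,32) x cols[4,8) = 32x4
Op 3 cut(4, 1): punch at orig (4,5); cuts so far [(4, 5)]; region rows[0,32) x cols[4,8) = 32x4
Op 4 cut(19, 3): punch at orig (19,7); cuts so far [(4, 5), (19, 7)]; region rows[0,32) x cols[4,8) = 32x4
Op 5 cut(10, 2): punch at orig (10,6); cuts so far [(4, 5), (10, 6), (19, 7)]; region rows[0,32) x cols[4,8) = 32x4
Op 6 cut(26, 2): punch at orig (26,6); cuts so far [(4, 5), (10, 6), (19, 7), (26, 6)]; region rows[0,32) x cols[4,8) = 32x4
Unfold 1 (reflect across v@4): 8 holes -> [(4, 2), (4, 5), (10, 1), (10, 6), (19, 0), (19, 7), (26, 1), (26, 6)]
Unfold 2 (reflect across v@8): 16 holes -> [(4, 2), (4, 5), (4, 10), (4, 13), (10, 1), (10, 6), (10, 9), (10, 14), (19, 0), (19, 7), (19, 8), (19, 15), (26, 1), (26, 6), (26, 9), (26, 14)]
Holes: [(4, 2), (4, 5), (4, 10), (4, 13), (10, 1), (10, 6), (10, 9), (10, 14), (19, 0), (19, 7), (19, 8), (19, 15), (26, 1), (26, 6), (26, 9), (26, 14)]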